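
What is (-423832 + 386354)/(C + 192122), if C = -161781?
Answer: -37478/30341 ≈ -1.2352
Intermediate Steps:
(-423832 + 386354)/(C + 192122) = (-423832 + 386354)/(-161781 + 192122) = -37478/30341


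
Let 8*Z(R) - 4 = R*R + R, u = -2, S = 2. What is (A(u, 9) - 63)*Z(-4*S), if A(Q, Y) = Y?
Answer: -405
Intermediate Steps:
Z(R) = ½ + R/8 + R²/8 (Z(R) = ½ + (R*R + R)/8 = ½ + (R² + R)/8 = ½ + (R + R²)/8 = ½ + (R/8 + R²/8) = ½ + R/8 + R²/8)
(A(u, 9) - 63)*Z(-4*S) = (9 - 63)*(½ + (-4*2)/8 + (-4*2)²/8) = -54*(½ + (⅛)*(-8) + (⅛)*(-8)²) = -54*(½ - 1 + (⅛)*64) = -54*(½ - 1 + 8) = -54*15/2 = -405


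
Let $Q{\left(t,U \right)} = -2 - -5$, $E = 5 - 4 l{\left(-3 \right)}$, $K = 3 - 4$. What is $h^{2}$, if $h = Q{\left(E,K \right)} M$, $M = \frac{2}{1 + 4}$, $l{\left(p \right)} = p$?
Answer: $\frac{36}{25} \approx 1.44$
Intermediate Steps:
$K = -1$
$E = 17$ ($E = 5 - -12 = 5 + 12 = 17$)
$Q{\left(t,U \right)} = 3$ ($Q{\left(t,U \right)} = -2 + 5 = 3$)
$M = \frac{2}{5} \approx 0.4$
$h = \frac{6}{5}$ ($h = 3 \cdot \frac{2}{5} = \frac{6}{5} \approx 1.2$)
$h^{2} = \left(\frac{6}{5}\right)^{2} = \frac{36}{25}$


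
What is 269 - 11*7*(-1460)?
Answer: 112689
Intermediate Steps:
269 - 11*7*(-1460) = 269 - 77*(-1460) = 269 + 112420 = 112689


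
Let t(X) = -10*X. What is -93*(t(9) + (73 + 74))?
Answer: -5301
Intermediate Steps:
-93*(t(9) + (73 + 74)) = -93*(-10*9 + (73 + 74)) = -93*(-90 + 147) = -93*57 = -5301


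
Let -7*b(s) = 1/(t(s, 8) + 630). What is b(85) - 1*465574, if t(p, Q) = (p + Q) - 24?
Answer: -2278053583/4893 ≈ -4.6557e+5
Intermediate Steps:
t(p, Q) = -24 + Q + p (t(p, Q) = (Q + p) - 24 = -24 + Q + p)
b(s) = -1/(7*(614 + s)) (b(s) = -1/(7*((-24 + 8 + s) + 630)) = -1/(7*((-16 + s) + 630)) = -1/(7*(614 + s)))
b(85) - 1*465574 = -1/(4298 + 7*85) - 1*465574 = -1/(4298 + 595) - 465574 = -1/4893 - 465574 = -2278053583/4893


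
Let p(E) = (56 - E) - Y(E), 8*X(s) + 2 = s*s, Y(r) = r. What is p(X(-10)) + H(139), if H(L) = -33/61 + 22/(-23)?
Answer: 84187/2806 ≈ 30.003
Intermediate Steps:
X(s) = -¼ + s²/8 (X(s) = -¼ + (s*s)/8 = -¼ + s²/8)
p(E) = 56 - 2*E (p(E) = (56 - E) - E = 56 - 2*E)
H(L) = -2101/1403 (H(L) = -33*1/61 + 22*(-1/23) = -33/61 - 22/23 = -2101/1403)
p(X(-10)) + H(139) = (56 - 2*(-¼ + (⅛)*(-10)²)) - 2101/1403 = (56 - 2*(-¼ + (⅛)*100)) - 2101/1403 = (56 - 2*(-¼ + 25/2)) - 2101/1403 = (56 - 2*49/4) - 2101/1403 = (56 - 49/2) - 2101/1403 = 63/2 - 2101/1403 = 84187/2806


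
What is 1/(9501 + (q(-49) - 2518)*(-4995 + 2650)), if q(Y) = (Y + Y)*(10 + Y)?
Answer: -1/3048379 ≈ -3.2804e-7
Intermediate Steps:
q(Y) = 2*Y*(10 + Y) (q(Y) = (2*Y)*(10 + Y) = 2*Y*(10 + Y))
1/(9501 + (q(-49) - 2518)*(-4995 + 2650)) = 1/(9501 + (2*(-49)*(10 - 49) - 2518)*(-4995 + 2650)) = 1/(9501 + (2*(-49)*(-39) - 2518)*(-2345)) = 1/(9501 + (3822 - 2518)*(-2345)) = 1/(9501 + 1304*(-2345)) = 1/(9501 - 3057880) = 1/(-3048379) = -1/3048379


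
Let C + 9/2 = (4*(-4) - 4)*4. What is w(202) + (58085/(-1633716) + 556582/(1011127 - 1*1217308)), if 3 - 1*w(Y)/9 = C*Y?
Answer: 5750450578770679/37426799844 ≈ 1.5365e+5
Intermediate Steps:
C = -169/2 (C = -9/2 + (4*(-4) - 4)*4 = -9/2 + (-16 - 4)*4 = -9/2 - 20*4 = -9/2 - 80 = -169/2 ≈ -84.500)
w(Y) = 27 + 1521*Y/2 (w(Y) = 27 - (-1521)*Y/2 = 27 + 1521*Y/2)
w(202) + (58085/(-1633716) + 556582/(1011127 - 1*1217308)) = (27 + (1521/2)*202) + (58085/(-1633716) + 556582/(1011127 - 1*1217308)) = (27 + 153621) + (58085*(-1/1633716) + 556582/(1011127 - 1217308)) = 153648 + (-58085/1633716 + 556582/(-206181)) = 153648 + (-58085/1633716 + 556582*(-1/206181)) = 153648 + (-58085/1633716 - 556582/206181) = 153648 - 102363660233/37426799844 = 5750450578770679/37426799844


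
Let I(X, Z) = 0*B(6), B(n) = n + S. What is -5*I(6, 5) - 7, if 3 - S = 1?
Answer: -7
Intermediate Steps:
S = 2 (S = 3 - 1*1 = 3 - 1 = 2)
B(n) = 2 + n (B(n) = n + 2 = 2 + n)
I(X, Z) = 0 (I(X, Z) = 0*(2 + 6) = 0*8 = 0)
-5*I(6, 5) - 7 = -5*0 - 7 = 0 - 7 = -7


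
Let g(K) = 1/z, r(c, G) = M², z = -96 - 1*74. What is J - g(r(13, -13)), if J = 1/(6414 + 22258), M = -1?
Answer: 14421/2437120 ≈ 0.0059172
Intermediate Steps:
z = -170 (z = -96 - 74 = -170)
r(c, G) = 1 (r(c, G) = (-1)² = 1)
J = 1/28672 ≈ 3.4877e-5
g(K) = -1/170 (g(K) = 1/(-170) = -1/170)
J - g(r(13, -13)) = 1/28672 - 1*(-1/170) = 1/28672 + 1/170 = 14421/2437120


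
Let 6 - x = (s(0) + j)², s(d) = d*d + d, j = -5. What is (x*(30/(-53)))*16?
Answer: 9120/53 ≈ 172.08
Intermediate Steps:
s(d) = d + d² (s(d) = d² + d = d + d²)
x = -19 (x = 6 - (0*(1 + 0) - 5)² = 6 - (0*1 - 5)² = 6 - (0 - 5)² = 6 - 1*(-5)² = 6 - 1*25 = 6 - 25 = -19)
(x*(30/(-53)))*16 = -570/(-53)*16 = -570*(-1)/53*16 = -19*(-30/53)*16 = (570/53)*16 = 9120/53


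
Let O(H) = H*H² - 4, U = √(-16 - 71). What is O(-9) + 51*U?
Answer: -733 + 51*I*√87 ≈ -733.0 + 475.7*I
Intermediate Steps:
U = I*√87 (U = √(-87) = I*√87 ≈ 9.3274*I)
O(H) = -4 + H³ (O(H) = H³ - 4 = -4 + H³)
O(-9) + 51*U = (-4 + (-9)³) + 51*(I*√87) = (-4 - 729) + 51*I*√87 = -733 + 51*I*√87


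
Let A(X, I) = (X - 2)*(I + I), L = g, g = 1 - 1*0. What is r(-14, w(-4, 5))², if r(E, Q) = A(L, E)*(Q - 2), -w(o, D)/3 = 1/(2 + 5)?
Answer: 4624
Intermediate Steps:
g = 1 (g = 1 + 0 = 1)
L = 1
A(X, I) = 2*I*(-2 + X) (A(X, I) = (-2 + X)*(2*I) = 2*I*(-2 + X))
w(o, D) = -3/7 (w(o, D) = -3/(2 + 5) = -3/7)
r(E, Q) = -2*E*(-2 + Q) (r(E, Q) = (2*E*(-2 + 1))*(Q - 2) = (2*E*(-1))*(-2 + Q) = (-2*E)*(-2 + Q) = -2*E*(-2 + Q))
r(-14, w(-4, 5))² = (2*(-14)*(2 - 1*(-3/7)))² = (2*(-14)*(2 + 3/7))² = (2*(-14)*(17/7))² = (-68)² = 4624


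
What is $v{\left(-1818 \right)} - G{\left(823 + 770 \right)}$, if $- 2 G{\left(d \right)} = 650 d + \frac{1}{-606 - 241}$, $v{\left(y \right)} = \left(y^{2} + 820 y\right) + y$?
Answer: $\frac{3947479073}{1694} \approx 2.3303 \cdot 10^{6}$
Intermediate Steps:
$v{\left(y \right)} = y^{2} + 821 y$
$G{\left(d \right)} = \frac{1}{1694} - 325 d$ ($G{\left(d \right)} = - \frac{650 d + \frac{1}{-606 - 241}}{2} = - \frac{650 d + \frac{1}{-847}}{2} = - \frac{650 d - \frac{1}{847}}{2} = - \frac{- \frac{1}{847} + 650 d}{2} = \frac{1}{1694} - 325 d$)
$v{\left(-1818 \right)} - G{\left(823 + 770 \right)} = - 1818 \left(821 - 1818\right) - \left(\frac{1}{1694} - 325 \left(823 + 770\right)\right) = \left(-1818\right) \left(-997\right) - \left(\frac{1}{1694} - 517725\right) = 1812546 - \left(\frac{1}{1694} - 517725\right) = 1812546 - - \frac{877026149}{1694} = 1812546 + \frac{877026149}{1694} = \frac{3947479073}{1694}$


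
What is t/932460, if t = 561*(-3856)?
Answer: -180268/77705 ≈ -2.3199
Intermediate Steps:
t = -2163216
t/932460 = -2163216/932460 = -2163216*1/932460 = -180268/77705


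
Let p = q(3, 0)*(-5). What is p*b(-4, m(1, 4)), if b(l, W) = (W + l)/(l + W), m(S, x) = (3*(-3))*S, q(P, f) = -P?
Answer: 15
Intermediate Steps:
m(S, x) = -9*S
b(l, W) = 1 (b(l, W) = (W + l)/(W + l) = 1)
p = 15 (p = -1*3*(-5) = -3*(-5) = 15)
p*b(-4, m(1, 4)) = 15*1 = 15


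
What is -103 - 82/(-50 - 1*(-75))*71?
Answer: -8397/25 ≈ -335.88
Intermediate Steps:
-103 - 82/(-50 - 1*(-75))*71 = -103 - 82/(-50 + 75)*71 = -103 - 82/25*71 = -103 - 5822/25 = -8397/25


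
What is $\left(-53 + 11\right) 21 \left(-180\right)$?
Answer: $158760$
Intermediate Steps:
$\left(-53 + 11\right) 21 \left(-180\right) = \left(-42\right) 21 \left(-180\right) = \left(-882\right) \left(-180\right) = 158760$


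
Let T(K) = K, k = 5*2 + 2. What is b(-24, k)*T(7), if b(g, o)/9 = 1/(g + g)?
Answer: -21/16 ≈ -1.3125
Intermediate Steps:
k = 12 (k = 10 + 2 = 12)
b(g, o) = 9/(2*g) (b(g, o) = 9/(g + g) = 9/((2*g)) = 9*(1/(2*g)) = 9/(2*g))
b(-24, k)*T(7) = ((9/2)/(-24))*7 = ((9/2)*(-1/24))*7 = -3/16*7 = -21/16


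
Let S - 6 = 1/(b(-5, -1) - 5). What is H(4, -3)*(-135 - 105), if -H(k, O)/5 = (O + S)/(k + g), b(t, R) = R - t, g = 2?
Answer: 400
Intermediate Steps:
S = 5 (S = 6 + 1/((-1 - 1*(-5)) - 5) = 6 + 1/((-1 + 5) - 5) = 6 + 1/(4 - 5) = 6 + 1/(-1) = 6 - 1 = 5)
H(k, O) = -5*(5 + O)/(2 + k) (H(k, O) = -5*(O + 5)/(k + 2) = -5*(5 + O)/(2 + k))
H(4, -3)*(-135 - 105) = (5*(-5 - 1*(-3))/(2 + 4))*(-135 - 105) = (5*(-5 + 3)/6)*(-240) = (5*(⅙)*(-2))*(-240) = -5/3*(-240) = 400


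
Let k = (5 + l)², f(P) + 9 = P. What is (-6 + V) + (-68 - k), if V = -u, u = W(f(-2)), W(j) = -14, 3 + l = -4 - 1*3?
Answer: -85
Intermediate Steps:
l = -10 (l = -3 + (-4 - 1*3) = -3 + (-4 - 3) = -3 - 7 = -10)
f(P) = -9 + P
u = -14
k = 25 (k = (5 - 10)² = (-5)² = 25)
V = 14 (V = -1*(-14) = 14)
(-6 + V) + (-68 - k) = (-6 + 14) + (-68 - 1*25) = 8 + (-68 - 25) = 8 - 93 = -85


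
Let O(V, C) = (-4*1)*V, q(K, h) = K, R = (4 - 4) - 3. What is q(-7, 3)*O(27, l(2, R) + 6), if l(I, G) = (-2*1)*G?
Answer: 756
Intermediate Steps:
R = -3 (R = 0 - 3 = -3)
l(I, G) = -2*G
O(V, C) = -4*V
q(-7, 3)*O(27, l(2, R) + 6) = -(-28)*27 = -7*(-108) = 756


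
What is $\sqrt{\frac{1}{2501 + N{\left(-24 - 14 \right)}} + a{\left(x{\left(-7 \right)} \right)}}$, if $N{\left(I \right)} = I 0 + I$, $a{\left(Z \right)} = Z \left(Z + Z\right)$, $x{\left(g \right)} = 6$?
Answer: $\frac{\sqrt{436781031}}{2463} \approx 8.4853$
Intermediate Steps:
$a{\left(Z \right)} = 2 Z^{2}$ ($a{\left(Z \right)} = Z 2 Z = 2 Z^{2}$)
$N{\left(I \right)} = I$ ($N{\left(I \right)} = 0 + I = I$)
$\sqrt{\frac{1}{2501 + N{\left(-24 - 14 \right)}} + a{\left(x{\left(-7 \right)} \right)}} = \sqrt{\frac{1}{2501 - 38} + 2 \cdot 6^{2}} = \sqrt{\frac{1}{2501 - 38} + 2 \cdot 36} = \sqrt{\frac{1}{2501 - 38} + 72} = \sqrt{\frac{1}{2463} + 72} = \sqrt{\frac{177337}{2463}} = \frac{\sqrt{436781031}}{2463}$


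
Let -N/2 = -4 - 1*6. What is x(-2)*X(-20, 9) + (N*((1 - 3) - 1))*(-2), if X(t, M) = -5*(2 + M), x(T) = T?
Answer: 230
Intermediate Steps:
X(t, M) = -10 - 5*M
N = 20 (N = -2*(-4 - 1*6) = -2*(-4 - 6) = -2*(-10) = 20)
x(-2)*X(-20, 9) + (N*((1 - 3) - 1))*(-2) = -2*(-10 - 5*9) + (20*((1 - 3) - 1))*(-2) = -2*(-10 - 45) + (20*(-2 - 1))*(-2) = -2*(-55) + (20*(-3))*(-2) = 110 - 60*(-2) = 110 + 120 = 230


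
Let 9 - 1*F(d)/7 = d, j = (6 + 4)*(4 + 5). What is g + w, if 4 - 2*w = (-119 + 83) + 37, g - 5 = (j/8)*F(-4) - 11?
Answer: 4077/4 ≈ 1019.3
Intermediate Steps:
j = 90 (j = 10*9 = 90)
F(d) = 63 - 7*d
g = 4071/4 (g = 5 + ((90/8)*(63 - 7*(-4)) - 11) = 5 + ((90*(1/8))*(63 + 28) - 11) = 5 + ((45/4)*91 - 11) = 5 + (4095/4 - 11) = 5 + 4051/4 = 4071/4 ≈ 1017.8)
w = 3/2 (w = 2 - ((-119 + 83) + 37)/2 = 2 - (-36 + 37)/2 = 2 - 1/2*1 = 2 - 1/2 = 3/2 ≈ 1.5000)
g + w = 4071/4 + 3/2 = 4077/4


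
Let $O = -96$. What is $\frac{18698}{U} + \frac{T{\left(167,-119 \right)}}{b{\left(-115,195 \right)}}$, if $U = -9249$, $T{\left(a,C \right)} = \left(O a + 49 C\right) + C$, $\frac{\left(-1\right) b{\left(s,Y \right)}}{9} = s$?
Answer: $- \frac{74221316}{3190905} \approx -23.26$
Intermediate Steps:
$b{\left(s,Y \right)} = - 9 s$
$T{\left(a,C \right)} = - 96 a + 50 C$ ($T{\left(a,C \right)} = \left(- 96 a + 49 C\right) + C = - 96 a + 50 C$)
$\frac{18698}{U} + \frac{T{\left(167,-119 \right)}}{b{\left(-115,195 \right)}} = \frac{18698}{-9249} + \frac{\left(-96\right) 167 + 50 \left(-119\right)}{\left(-9\right) \left(-115\right)} = 18698 \left(- \frac{1}{9249}\right) + \frac{-16032 - 5950}{1035} = - \frac{18698}{9249} - \frac{21982}{1035} = - \frac{74221316}{3190905}$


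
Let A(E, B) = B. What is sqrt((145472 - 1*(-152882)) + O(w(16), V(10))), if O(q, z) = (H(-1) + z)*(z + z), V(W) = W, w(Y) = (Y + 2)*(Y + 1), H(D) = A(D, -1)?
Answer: sqrt(298534) ≈ 546.38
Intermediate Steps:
H(D) = -1
w(Y) = (1 + Y)*(2 + Y) (w(Y) = (2 + Y)*(1 + Y) = (1 + Y)*(2 + Y))
O(q, z) = 2*z*(-1 + z) (O(q, z) = (-1 + z)*(z + z) = (-1 + z)*(2*z) = 2*z*(-1 + z))
sqrt((145472 - 1*(-152882)) + O(w(16), V(10))) = sqrt((145472 - 1*(-152882)) + 2*10*(-1 + 10)) = sqrt((145472 + 152882) + 2*10*9) = sqrt(298354 + 180) = sqrt(298534)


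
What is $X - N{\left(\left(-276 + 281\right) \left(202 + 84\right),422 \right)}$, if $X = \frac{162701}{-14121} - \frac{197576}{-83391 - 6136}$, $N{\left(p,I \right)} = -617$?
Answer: $\frac{768241881508}{1264210767} \approx 607.68$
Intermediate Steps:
$X = - \frac{11776161731}{1264210767}$ ($X = 162701 \left(- \frac{1}{14121}\right) - \frac{197576}{-89527} = - \frac{162701}{14121} - - \frac{197576}{89527} = - \frac{162701}{14121} + \frac{197576}{89527} = - \frac{11776161731}{1264210767} \approx -9.315$)
$X - N{\left(\left(-276 + 281\right) \left(202 + 84\right),422 \right)} = - \frac{11776161731}{1264210767} - -617 = - \frac{11776161731}{1264210767} + 617 = \frac{768241881508}{1264210767}$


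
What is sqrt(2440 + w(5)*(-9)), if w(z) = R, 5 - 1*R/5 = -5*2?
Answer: sqrt(1765) ≈ 42.012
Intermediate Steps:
R = 75 (R = 25 - (-25)*2 = 25 - 5*(-10) = 25 + 50 = 75)
w(z) = 75
sqrt(2440 + w(5)*(-9)) = sqrt(2440 + 75*(-9)) = sqrt(2440 - 675) = sqrt(1765)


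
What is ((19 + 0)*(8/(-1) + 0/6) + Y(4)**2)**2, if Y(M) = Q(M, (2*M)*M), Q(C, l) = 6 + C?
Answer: 2704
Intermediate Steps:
Y(M) = 6 + M
((19 + 0)*(8/(-1) + 0/6) + Y(4)**2)**2 = ((19 + 0)*(8/(-1) + 0/6) + (6 + 4)**2)**2 = (19*(8*(-1) + 0*(1/6)) + 10**2)**2 = (19*(-8 + 0) + 100)**2 = (19*(-8) + 100)**2 = (-152 + 100)**2 = (-52)**2 = 2704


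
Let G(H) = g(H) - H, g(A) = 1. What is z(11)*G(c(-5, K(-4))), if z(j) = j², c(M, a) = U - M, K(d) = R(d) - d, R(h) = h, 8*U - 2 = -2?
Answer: -484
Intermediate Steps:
U = 0 (U = ¼ + (⅛)*(-2) = ¼ - ¼ = 0)
K(d) = 0 (K(d) = d - d = 0)
c(M, a) = -M (c(M, a) = 0 - M = -M)
G(H) = 1 - H
z(11)*G(c(-5, K(-4))) = 11²*(1 - (-1)*(-5)) = 121*(1 - 1*5) = 121*(1 - 5) = 121*(-4) = -484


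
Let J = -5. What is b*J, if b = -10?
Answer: 50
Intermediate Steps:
b*J = -10*(-5) = 50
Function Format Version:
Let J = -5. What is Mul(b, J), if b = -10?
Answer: 50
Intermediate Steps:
Mul(b, J) = Mul(-10, -5) = 50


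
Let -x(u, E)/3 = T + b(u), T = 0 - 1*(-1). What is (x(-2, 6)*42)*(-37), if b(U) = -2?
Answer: -4662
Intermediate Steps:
T = 1 (T = 0 + 1 = 1)
x(u, E) = 3 (x(u, E) = -3*(1 - 2) = -3*(-1) = 3)
(x(-2, 6)*42)*(-37) = (3*42)*(-37) = 126*(-37) = -4662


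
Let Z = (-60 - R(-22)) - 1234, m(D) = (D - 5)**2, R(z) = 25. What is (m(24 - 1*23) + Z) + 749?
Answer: -554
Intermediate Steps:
m(D) = (-5 + D)**2
Z = -1319 (Z = (-60 - 1*25) - 1234 = (-60 - 25) - 1234 = -85 - 1234 = -1319)
(m(24 - 1*23) + Z) + 749 = ((-5 + (24 - 1*23))**2 - 1319) + 749 = ((-5 + (24 - 23))**2 - 1319) + 749 = ((-5 + 1)**2 - 1319) + 749 = ((-4)**2 - 1319) + 749 = (16 - 1319) + 749 = -1303 + 749 = -554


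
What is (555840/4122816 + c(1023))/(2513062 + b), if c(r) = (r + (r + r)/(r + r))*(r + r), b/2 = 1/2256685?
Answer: 33841376956488865/40592482752340752 ≈ 0.83369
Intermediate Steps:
b = 2/2256685 ≈ 8.8626e-7
c(r) = 2*r*(1 + r) (c(r) = (r + (2*r)/((2*r)))*(2*r) = (r + (2*r)*(1/(2*r)))*(2*r) = (r + 1)*(2*r) = (1 + r)*(2*r) = 2*r*(1 + r))
(555840/4122816 + c(1023))/(2513062 + b) = (555840/4122816 + 2*1023*(1 + 1023))/(2513062 + 2/2256685) = (555840*(1/4122816) + 2*1023*1024)/(5671189319472/2256685) = (2895/21473 + 2095104)*(2256685/5671189319472) = (44988171087/21473)*(2256685/5671189319472) = 33841376956488865/40592482752340752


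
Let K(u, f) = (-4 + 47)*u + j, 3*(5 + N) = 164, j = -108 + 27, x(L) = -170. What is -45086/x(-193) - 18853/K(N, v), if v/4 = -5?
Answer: 134147537/523940 ≈ 256.04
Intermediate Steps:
j = -81
v = -20 (v = 4*(-5) = -20)
N = 149/3 (N = -5 + (⅓)*164 = -5 + 164/3 = 149/3 ≈ 49.667)
K(u, f) = -81 + 43*u (K(u, f) = (-4 + 47)*u - 81 = 43*u - 81 = -81 + 43*u)
-45086/x(-193) - 18853/K(N, v) = -45086/(-170) - 18853/(-81 + 43*(149/3)) = -45086*(-1/170) - 18853/(-81 + 6407/3) = 22543/85 - 18853/6164/3 = 22543/85 - 18853*3/6164 = 22543/85 - 56559/6164 = 134147537/523940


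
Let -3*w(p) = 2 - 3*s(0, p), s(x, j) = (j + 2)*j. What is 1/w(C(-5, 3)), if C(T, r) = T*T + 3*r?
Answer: 3/3670 ≈ 0.00081744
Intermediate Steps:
C(T, r) = T² + 3*r
s(x, j) = j*(2 + j) (s(x, j) = (2 + j)*j = j*(2 + j))
w(p) = -⅔ + p*(2 + p) (w(p) = -(2 - 3*p*(2 + p))/3 = -⅔ + p*(2 + p))
1/w(C(-5, 3)) = 1/(-⅔ + ((-5)² + 3*3)*(2 + ((-5)² + 3*3))) = 1/(-⅔ + (25 + 9)*(2 + (25 + 9))) = 1/(-⅔ + 34*(2 + 34)) = 1/(-⅔ + 34*36) = 1/(-⅔ + 1224) = 1/(3670/3) = 3/3670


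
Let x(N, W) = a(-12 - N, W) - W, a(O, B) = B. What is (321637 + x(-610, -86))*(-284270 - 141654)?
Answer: -136992917588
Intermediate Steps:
x(N, W) = 0 (x(N, W) = W - W = 0)
(321637 + x(-610, -86))*(-284270 - 141654) = (321637 + 0)*(-284270 - 141654) = 321637*(-425924) = -136992917588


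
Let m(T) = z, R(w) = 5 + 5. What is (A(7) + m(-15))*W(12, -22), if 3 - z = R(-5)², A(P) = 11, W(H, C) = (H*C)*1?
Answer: 22704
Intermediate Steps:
W(H, C) = C*H (W(H, C) = (C*H)*1 = C*H)
R(w) = 10
z = -97 (z = 3 - 1*10² = 3 - 1*100 = 3 - 100 = -97)
m(T) = -97
(A(7) + m(-15))*W(12, -22) = (11 - 97)*(-22*12) = -86*(-264) = 22704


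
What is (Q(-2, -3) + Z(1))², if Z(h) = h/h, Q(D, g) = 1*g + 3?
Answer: 1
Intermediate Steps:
Q(D, g) = 3 + g (Q(D, g) = g + 3 = 3 + g)
Z(h) = 1
(Q(-2, -3) + Z(1))² = ((3 - 3) + 1)² = (0 + 1)² = 1² = 1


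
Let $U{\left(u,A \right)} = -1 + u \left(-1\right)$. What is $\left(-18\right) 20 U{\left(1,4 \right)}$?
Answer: $720$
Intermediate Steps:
$U{\left(u,A \right)} = -1 - u$
$\left(-18\right) 20 U{\left(1,4 \right)} = \left(-18\right) 20 \left(-1 - 1\right) = - 360 \left(-1 - 1\right) = \left(-360\right) \left(-2\right) = 720$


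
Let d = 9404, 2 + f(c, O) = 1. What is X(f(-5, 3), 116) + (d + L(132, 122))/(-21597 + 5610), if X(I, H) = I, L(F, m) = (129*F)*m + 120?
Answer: -2102927/15987 ≈ -131.54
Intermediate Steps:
L(F, m) = 120 + 129*F*m (L(F, m) = 129*F*m + 120 = 120 + 129*F*m)
f(c, O) = -1 (f(c, O) = -2 + 1 = -1)
X(f(-5, 3), 116) + (d + L(132, 122))/(-21597 + 5610) = -1 + (9404 + (120 + 129*132*122))/(-21597 + 5610) = -1 + (9404 + (120 + 2077416))/(-15987) = -1 + (9404 + 2077536)*(-1/15987) = -1 + 2086940*(-1/15987) = -1 - 2086940/15987 = -2102927/15987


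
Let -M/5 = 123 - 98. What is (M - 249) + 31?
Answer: -343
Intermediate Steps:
M = -125 (M = -5*(123 - 98) = -5*25 = -125)
(M - 249) + 31 = (-125 - 249) + 31 = -374 + 31 = -343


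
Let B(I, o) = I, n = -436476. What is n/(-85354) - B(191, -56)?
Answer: -7933069/42677 ≈ -185.89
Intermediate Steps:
n/(-85354) - B(191, -56) = -436476/(-85354) - 1*191 = -436476*(-1/85354) - 191 = 218238/42677 - 191 = -7933069/42677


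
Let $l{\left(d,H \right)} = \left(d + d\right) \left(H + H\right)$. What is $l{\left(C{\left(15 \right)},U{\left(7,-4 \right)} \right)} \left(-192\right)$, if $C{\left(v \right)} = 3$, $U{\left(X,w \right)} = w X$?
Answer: $64512$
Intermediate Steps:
$U{\left(X,w \right)} = X w$
$l{\left(d,H \right)} = 4 H d$ ($l{\left(d,H \right)} = 2 d 2 H = 4 H d$)
$l{\left(C{\left(15 \right)},U{\left(7,-4 \right)} \right)} \left(-192\right) = 4 \cdot 7 \left(-4\right) 3 \left(-192\right) = 4 \left(-28\right) 3 \left(-192\right) = \left(-336\right) \left(-192\right) = 64512$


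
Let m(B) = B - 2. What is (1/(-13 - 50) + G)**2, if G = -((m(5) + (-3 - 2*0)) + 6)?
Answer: 143641/3969 ≈ 36.191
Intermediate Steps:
m(B) = -2 + B
G = -6 (G = -(((-2 + 5) + (-3 - 2*0)) + 6) = -((3 + (-3 + 0)) + 6) = -((3 - 3) + 6) = -(0 + 6) = -1*6 = -6)
(1/(-13 - 50) + G)**2 = (1/(-13 - 50) - 6)**2 = (1/(-63) - 6)**2 = (-1/63 - 6)**2 = (-379/63)**2 = 143641/3969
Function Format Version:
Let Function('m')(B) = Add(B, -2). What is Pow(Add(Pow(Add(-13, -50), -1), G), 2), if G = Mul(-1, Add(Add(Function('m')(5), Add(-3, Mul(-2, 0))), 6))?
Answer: Rational(143641, 3969) ≈ 36.191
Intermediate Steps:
Function('m')(B) = Add(-2, B)
G = -6 (G = Mul(-1, Add(Add(Add(-2, 5), Add(-3, Mul(-2, 0))), 6)) = Mul(-1, Add(Add(3, Add(-3, 0)), 6)) = Mul(-1, Add(Add(3, -3), 6)) = Mul(-1, Add(0, 6)) = Mul(-1, 6) = -6)
Pow(Add(Pow(Add(-13, -50), -1), G), 2) = Pow(Add(Pow(Add(-13, -50), -1), -6), 2) = Pow(Add(Pow(-63, -1), -6), 2) = Pow(Add(Rational(-1, 63), -6), 2) = Pow(Rational(-379, 63), 2) = Rational(143641, 3969)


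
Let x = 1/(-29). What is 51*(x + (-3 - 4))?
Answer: -10404/29 ≈ -358.76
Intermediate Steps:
x = -1/29 ≈ -0.034483
51*(x + (-3 - 4)) = 51*(-1/29 + (-3 - 4)) = 51*(-1/29 - 7) = 51*(-204/29) = -10404/29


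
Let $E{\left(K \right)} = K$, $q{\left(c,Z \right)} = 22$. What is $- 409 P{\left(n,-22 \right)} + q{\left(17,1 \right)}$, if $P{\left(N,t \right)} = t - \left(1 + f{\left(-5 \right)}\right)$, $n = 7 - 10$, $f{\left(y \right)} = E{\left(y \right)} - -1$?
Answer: $7793$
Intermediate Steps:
$f{\left(y \right)} = 1 + y$ ($f{\left(y \right)} = y - -1 = y + 1 = 1 + y$)
$n = -3$ ($n = 7 - 10 = -3$)
$P{\left(N,t \right)} = 3 + t$ ($P{\left(N,t \right)} = t - -3 = t + \left(-1 + 4\right) = t + 3 = 3 + t$)
$- 409 P{\left(n,-22 \right)} + q{\left(17,1 \right)} = - 409 \left(3 - 22\right) + 22 = \left(-409\right) \left(-19\right) + 22 = 7771 + 22 = 7793$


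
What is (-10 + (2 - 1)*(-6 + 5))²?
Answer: 121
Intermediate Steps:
(-10 + (2 - 1)*(-6 + 5))² = (-10 + 1*(-1))² = (-10 - 1)² = (-11)² = 121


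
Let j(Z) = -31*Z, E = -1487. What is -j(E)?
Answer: -46097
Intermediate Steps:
-j(E) = -(-31)*(-1487) = -1*46097 = -46097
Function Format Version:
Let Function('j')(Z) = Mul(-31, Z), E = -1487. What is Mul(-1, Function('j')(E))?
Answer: -46097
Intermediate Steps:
Mul(-1, Function('j')(E)) = Mul(-1, Mul(-31, -1487)) = Mul(-1, 46097) = -46097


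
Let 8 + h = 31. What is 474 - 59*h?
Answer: -883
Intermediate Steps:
h = 23 (h = -8 + 31 = 23)
474 - 59*h = 474 - 59*23 = 474 - 1357 = -883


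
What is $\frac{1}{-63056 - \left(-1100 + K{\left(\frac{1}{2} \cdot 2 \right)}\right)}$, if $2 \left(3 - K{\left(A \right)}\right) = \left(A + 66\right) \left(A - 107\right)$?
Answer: $- \frac{1}{65510} \approx -1.5265 \cdot 10^{-5}$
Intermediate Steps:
$K{\left(A \right)} = 3 - \frac{\left(-107 + A\right) \left(66 + A\right)}{2}$ ($K{\left(A \right)} = 3 - \frac{\left(A + 66\right) \left(A - 107\right)}{2} = 3 - \frac{\left(66 + A\right) \left(-107 + A\right)}{2} = 3 - \frac{\left(-107 + A\right) \left(66 + A\right)}{2}$)
$\frac{1}{-63056 - \left(-1100 + K{\left(\frac{1}{2} \cdot 2 \right)}\right)} = \frac{1}{-63056 - \left(2434 - \frac{1^{2}}{2} + \frac{41}{2} \cdot \frac{1}{2} \cdot 2\right)} = \frac{1}{-63056 - \left(2434 - \frac{1}{2} + \frac{41}{2}\right)} = \frac{1}{-63056 - \left(\frac{4909}{2} - \frac{1}{2}\right)} = \frac{1}{-63056 - 2454} = \frac{1}{-65510} = - \frac{1}{65510}$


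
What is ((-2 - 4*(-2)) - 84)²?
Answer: 6084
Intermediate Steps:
((-2 - 4*(-2)) - 84)² = ((-2 + 8) - 84)² = (6 - 84)² = (-78)² = 6084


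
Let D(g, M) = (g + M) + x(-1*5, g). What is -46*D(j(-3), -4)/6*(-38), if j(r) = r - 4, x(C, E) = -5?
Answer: -13984/3 ≈ -4661.3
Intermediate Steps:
j(r) = -4 + r
D(g, M) = -5 + M + g (D(g, M) = (g + M) - 5 = (M + g) - 5 = -5 + M + g)
-46*D(j(-3), -4)/6*(-38) = -46*(-5 - 4 + (-4 - 3))/6*(-38) = -46*(-5 - 4 - 7)/6*(-38) = -(-736)/6*(-38) = -46*(-8/3)*(-38) = (368/3)*(-38) = -13984/3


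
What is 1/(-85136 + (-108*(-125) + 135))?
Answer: -1/71501 ≈ -1.3986e-5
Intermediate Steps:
1/(-85136 + (-108*(-125) + 135)) = 1/(-85136 + (13500 + 135)) = 1/(-85136 + 13635) = 1/(-71501) = -1/71501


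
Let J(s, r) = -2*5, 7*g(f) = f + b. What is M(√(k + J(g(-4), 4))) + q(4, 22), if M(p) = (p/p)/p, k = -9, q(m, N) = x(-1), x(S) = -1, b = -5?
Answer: -1 - I*√19/19 ≈ -1.0 - 0.22942*I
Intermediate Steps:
g(f) = -5/7 + f/7 (g(f) = (f - 5)/7 = (-5 + f)/7 = -5/7 + f/7)
J(s, r) = -10
q(m, N) = -1
M(p) = 1/p
M(√(k + J(g(-4), 4))) + q(4, 22) = 1/(√(-9 - 10)) - 1 = 1/(√(-19)) - 1 = 1/(I*√19) - 1 = -I*√19/19 - 1 = -1 - I*√19/19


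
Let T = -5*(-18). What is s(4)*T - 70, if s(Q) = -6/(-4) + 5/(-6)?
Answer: -10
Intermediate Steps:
T = 90
s(Q) = ⅔ (s(Q) = -6*(-¼) + 5*(-⅙) = 3/2 - ⅚ = ⅔)
s(4)*T - 70 = (⅔)*90 - 70 = 60 - 70 = -10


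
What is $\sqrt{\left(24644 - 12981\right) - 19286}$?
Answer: $33 i \sqrt{7} \approx 87.31 i$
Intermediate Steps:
$\sqrt{\left(24644 - 12981\right) - 19286} = \sqrt{11663 - 19286} = \sqrt{-7623} = 33 i \sqrt{7}$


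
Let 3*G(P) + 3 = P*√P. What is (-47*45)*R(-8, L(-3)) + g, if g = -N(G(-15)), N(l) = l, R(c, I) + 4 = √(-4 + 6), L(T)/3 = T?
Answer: 8461 - 2115*√2 + 5*I*√15 ≈ 5469.9 + 19.365*I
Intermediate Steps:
L(T) = 3*T
R(c, I) = -4 + √2 (R(c, I) = -4 + √(-4 + 6) = -4 + √2)
G(P) = -1 + P^(3/2)/3 (G(P) = -1 + (P*√P)/3 = -1 + P^(3/2)/3)
g = 1 + 5*I*√15 (g = -(-1 + (-15)^(3/2)/3) = -(-1 + (-15*I*√15)/3) = -(-1 - 5*I*√15) = 1 + 5*I*√15 ≈ 1.0 + 19.365*I)
(-47*45)*R(-8, L(-3)) + g = (-47*45)*(-4 + √2) + (1 + 5*I*√15) = -2115*(-4 + √2) + (1 + 5*I*√15) = (8460 - 2115*√2) + (1 + 5*I*√15) = 8461 - 2115*√2 + 5*I*√15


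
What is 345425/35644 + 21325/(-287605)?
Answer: 19717169765/2050278524 ≈ 9.6168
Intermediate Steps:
345425/35644 + 21325/(-287605) = 345425*(1/35644) + 21325*(-1/287605) = 345425/35644 - 4265/57521 = 19717169765/2050278524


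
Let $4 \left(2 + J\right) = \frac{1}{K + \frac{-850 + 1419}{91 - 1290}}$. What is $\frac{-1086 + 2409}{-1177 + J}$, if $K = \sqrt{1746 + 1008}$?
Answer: $- \frac{98800786586450844}{88046956256161415} - \frac{68470060428 \sqrt{34}}{88046956256161415} \approx -1.1221$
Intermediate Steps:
$K = 9 \sqrt{34}$ ($K = \sqrt{2754} = 9 \sqrt{34} \approx 52.479$)
$J = -2 + \frac{1}{4 \left(- \frac{569}{1199} + 9 \sqrt{34}\right)}$ ($J = -2 + \frac{1}{4 \left(9 \sqrt{34} + \frac{-850 + 1419}{91 - 1290}\right)} = -2 + \frac{1}{4 \left(9 \sqrt{34} + \frac{569}{-1199}\right)} = -2 + \frac{1}{4 \left(9 \sqrt{34} + 569 \left(- \frac{1}{1199}\right)\right)} = -2 + \frac{1}{4 \left(9 \sqrt{34} - \frac{569}{1199}\right)} = -2 + \frac{1}{4 \left(- \frac{569}{1199} + 9 \sqrt{34}\right)} \approx -1.9952$)
$\frac{-1086 + 2409}{-1177 + J} = \frac{-1086 + 2409}{-1177 - \left(\frac{31669952913}{15835317572} - \frac{12938409 \sqrt{34}}{15835317572}\right)} = \frac{1323}{- \frac{18669838735157}{15835317572} + \frac{12938409 \sqrt{34}}{15835317572}}$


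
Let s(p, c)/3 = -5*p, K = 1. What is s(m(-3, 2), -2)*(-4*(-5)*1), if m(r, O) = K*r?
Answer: 900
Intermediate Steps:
m(r, O) = r (m(r, O) = 1*r = r)
s(p, c) = -15*p (s(p, c) = 3*(-5*p) = -15*p)
s(m(-3, 2), -2)*(-4*(-5)*1) = (-15*(-3))*(-4*(-5)*1) = 45*(20*1) = 45*20 = 900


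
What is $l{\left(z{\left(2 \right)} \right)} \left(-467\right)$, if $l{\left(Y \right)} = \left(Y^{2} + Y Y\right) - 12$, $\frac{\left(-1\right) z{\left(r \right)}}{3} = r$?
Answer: $-28020$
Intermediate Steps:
$z{\left(r \right)} = - 3 r$
$l{\left(Y \right)} = -12 + 2 Y^{2}$ ($l{\left(Y \right)} = \left(Y^{2} + Y^{2}\right) - 12 = 2 Y^{2} - 12 = -12 + 2 Y^{2}$)
$l{\left(z{\left(2 \right)} \right)} \left(-467\right) = \left(-12 + 2 \left(\left(-3\right) 2\right)^{2}\right) \left(-467\right) = \left(-12 + 2 \left(-6\right)^{2}\right) \left(-467\right) = \left(-12 + 2 \cdot 36\right) \left(-467\right) = \left(-12 + 72\right) \left(-467\right) = 60 \left(-467\right) = -28020$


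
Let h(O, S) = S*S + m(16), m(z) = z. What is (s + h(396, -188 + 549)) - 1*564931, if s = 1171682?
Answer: 737088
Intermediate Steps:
h(O, S) = 16 + S² (h(O, S) = S*S + 16 = S² + 16 = 16 + S²)
(s + h(396, -188 + 549)) - 1*564931 = (1171682 + (16 + (-188 + 549)²)) - 1*564931 = (1171682 + (16 + 361²)) - 564931 = (1171682 + (16 + 130321)) - 564931 = (1171682 + 130337) - 564931 = 1302019 - 564931 = 737088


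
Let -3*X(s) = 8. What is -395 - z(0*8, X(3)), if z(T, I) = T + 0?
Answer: -395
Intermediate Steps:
X(s) = -8/3 (X(s) = -⅓*8 = -8/3)
z(T, I) = T
-395 - z(0*8, X(3)) = -395 - 0*8 = -395 - 1*0 = -395 + 0 = -395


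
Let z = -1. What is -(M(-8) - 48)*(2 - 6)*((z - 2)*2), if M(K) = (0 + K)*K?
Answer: -384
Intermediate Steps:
M(K) = K² (M(K) = K*K = K²)
-(M(-8) - 48)*(2 - 6)*((z - 2)*2) = -((-8)² - 48)*(2 - 6)*((-1 - 2)*2) = -(64 - 48)*(-(-12)*2) = -16*(-4*(-6)) = -16*24 = -1*384 = -384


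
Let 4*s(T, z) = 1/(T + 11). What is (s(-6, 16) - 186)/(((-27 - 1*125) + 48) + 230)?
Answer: -3719/2520 ≈ -1.4758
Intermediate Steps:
s(T, z) = 1/(4*(11 + T)) (s(T, z) = 1/(4*(T + 11)) = 1/(4*(11 + T)))
(s(-6, 16) - 186)/(((-27 - 1*125) + 48) + 230) = (1/(4*(11 - 6)) - 186)/(((-27 - 1*125) + 48) + 230) = ((1/4)/5 - 186)/(((-27 - 125) + 48) + 230) = ((1/4)*(1/5) - 186)/((-152 + 48) + 230) = (1/20 - 186)/(-104 + 230) = -3719/20/126 = -3719/20*1/126 = -3719/2520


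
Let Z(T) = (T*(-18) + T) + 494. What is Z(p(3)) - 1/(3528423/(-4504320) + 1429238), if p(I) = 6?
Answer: 280399419239176/715304642193 ≈ 392.00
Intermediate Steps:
Z(T) = 494 - 17*T (Z(T) = (-18*T + T) + 494 = -17*T + 494 = 494 - 17*T)
Z(p(3)) - 1/(3528423/(-4504320) + 1429238) = (494 - 17*6) - 1/(3528423/(-4504320) + 1429238) = (494 - 102) - 1/(3528423*(-1/4504320) + 1429238) = 392 - 1/(-392047/500480 + 1429238) = 392 - 1/715304642193/500480 = 392 - 1*500480/715304642193 = 392 - 500480/715304642193 = 280399419239176/715304642193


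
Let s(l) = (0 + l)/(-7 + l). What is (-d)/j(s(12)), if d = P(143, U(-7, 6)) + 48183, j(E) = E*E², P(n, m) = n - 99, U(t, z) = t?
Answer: -6028375/1728 ≈ -3488.6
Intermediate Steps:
s(l) = l/(-7 + l)
P(n, m) = -99 + n
j(E) = E³
d = 48227 (d = (-99 + 143) + 48183 = 44 + 48183 = 48227)
(-d)/j(s(12)) = (-1*48227)/((12/(-7 + 12))³) = -48227/((12/5)³) = -48227/1728/125 = -48227*125/1728 = -6028375/1728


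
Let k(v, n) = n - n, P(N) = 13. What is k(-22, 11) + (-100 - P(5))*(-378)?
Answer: 42714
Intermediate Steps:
k(v, n) = 0
k(-22, 11) + (-100 - P(5))*(-378) = 0 + (-100 - 1*13)*(-378) = 0 + (-100 - 13)*(-378) = 0 - 113*(-378) = 0 + 42714 = 42714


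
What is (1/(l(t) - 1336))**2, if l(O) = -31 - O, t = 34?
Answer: 1/1962801 ≈ 5.0948e-7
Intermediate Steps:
(1/(l(t) - 1336))**2 = (1/((-31 - 1*34) - 1336))**2 = (1/((-31 - 34) - 1336))**2 = (1/(-65 - 1336))**2 = (1/(-1401))**2 = (-1/1401)**2 = 1/1962801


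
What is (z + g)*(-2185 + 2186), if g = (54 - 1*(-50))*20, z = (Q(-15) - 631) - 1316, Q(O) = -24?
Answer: 109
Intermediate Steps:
z = -1971 (z = (-24 - 631) - 1316 = -655 - 1316 = -1971)
g = 2080 (g = (54 + 50)*20 = 104*20 = 2080)
(z + g)*(-2185 + 2186) = (-1971 + 2080)*(-2185 + 2186) = 109*1 = 109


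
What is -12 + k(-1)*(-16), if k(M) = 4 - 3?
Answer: -28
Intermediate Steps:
k(M) = 1
-12 + k(-1)*(-16) = -12 + 1*(-16) = -12 - 16 = -28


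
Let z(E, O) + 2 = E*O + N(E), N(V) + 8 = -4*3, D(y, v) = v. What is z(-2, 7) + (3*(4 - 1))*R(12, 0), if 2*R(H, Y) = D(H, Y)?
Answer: -36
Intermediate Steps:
R(H, Y) = Y/2
N(V) = -20 (N(V) = -8 - 4*3 = -8 - 12 = -20)
z(E, O) = -22 + E*O (z(E, O) = -2 + (E*O - 20) = -2 + (-20 + E*O) = -22 + E*O)
z(-2, 7) + (3*(4 - 1))*R(12, 0) = (-22 - 2*7) + (3*(4 - 1))*((1/2)*0) = (-22 - 14) + (3*3)*0 = -36 + 9*0 = -36 + 0 = -36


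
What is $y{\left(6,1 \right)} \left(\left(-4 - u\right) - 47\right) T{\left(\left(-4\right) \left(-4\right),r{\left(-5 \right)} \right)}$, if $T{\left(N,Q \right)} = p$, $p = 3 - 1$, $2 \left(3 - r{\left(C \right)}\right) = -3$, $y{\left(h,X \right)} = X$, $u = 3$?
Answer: $-108$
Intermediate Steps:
$r{\left(C \right)} = \frac{9}{2}$ ($r{\left(C \right)} = 3 - - \frac{3}{2} = 3 + \frac{3}{2} = \frac{9}{2}$)
$p = 2$
$T{\left(N,Q \right)} = 2$
$y{\left(6,1 \right)} \left(\left(-4 - u\right) - 47\right) T{\left(\left(-4\right) \left(-4\right),r{\left(-5 \right)} \right)} = 1 \left(\left(-4 - 3\right) - 47\right) 2 = 1 \left(-7 - 47\right) 2 = 1 \left(-54\right) 2 = \left(-54\right) 2 = -108$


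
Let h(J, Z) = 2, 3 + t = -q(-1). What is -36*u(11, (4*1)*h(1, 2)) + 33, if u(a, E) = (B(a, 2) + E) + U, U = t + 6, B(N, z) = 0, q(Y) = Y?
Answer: -399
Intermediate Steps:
t = -2 (t = -3 - 1*(-1) = -3 + 1 = -2)
U = 4 (U = -2 + 6 = 4)
u(a, E) = 4 + E (u(a, E) = (0 + E) + 4 = E + 4 = 4 + E)
-36*u(11, (4*1)*h(1, 2)) + 33 = -36*(4 + (4*1)*2) + 33 = -36*(4 + 4*2) + 33 = -36*(4 + 8) + 33 = -36*12 + 33 = -432 + 33 = -399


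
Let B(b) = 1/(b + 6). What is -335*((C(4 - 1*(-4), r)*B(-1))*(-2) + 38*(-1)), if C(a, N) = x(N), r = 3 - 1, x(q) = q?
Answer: 12998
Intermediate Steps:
B(b) = 1/(6 + b)
r = 2
C(a, N) = N
-335*((C(4 - 1*(-4), r)*B(-1))*(-2) + 38*(-1)) = -335*((2/(6 - 1))*(-2) + 38*(-1)) = -335*((2/5)*(-2) - 38) = -335*((2*(⅕))*(-2) - 38) = -335*((⅖)*(-2) - 38) = -335*(-⅘ - 38) = -335*(-194/5) = 12998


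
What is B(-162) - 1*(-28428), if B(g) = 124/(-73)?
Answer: 2075120/73 ≈ 28426.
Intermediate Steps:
B(g) = -124/73 (B(g) = 124*(-1/73) = -124/73)
B(-162) - 1*(-28428) = -124/73 - 1*(-28428) = -124/73 + 28428 = 2075120/73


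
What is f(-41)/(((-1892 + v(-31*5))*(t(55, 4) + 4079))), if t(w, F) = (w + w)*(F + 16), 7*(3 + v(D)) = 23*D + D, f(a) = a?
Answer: 41/15235545 ≈ 2.6911e-6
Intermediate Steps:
v(D) = -3 + 24*D/7 (v(D) = -3 + (23*D + D)/7 = -3 + (24*D)/7 = -3 + 24*D/7)
t(w, F) = 2*w*(16 + F) (t(w, F) = (2*w)*(16 + F) = 2*w*(16 + F))
f(-41)/(((-1892 + v(-31*5))*(t(55, 4) + 4079))) = -41*1/((-1892 + (-3 + 24*(-31*5)/7))*(2*55*(16 + 4) + 4079)) = -41*1/((-1892 + (-3 + (24/7)*(-155)))*(2*55*20 + 4079)) = -41*1/((-1892 + (-3 - 3720/7))*(2200 + 4079)) = -41*1/(6279*(-1892 - 3741/7)) = -41/((-16985/7*6279)) = -41/(-15235545) = -41*(-1/15235545) = 41/15235545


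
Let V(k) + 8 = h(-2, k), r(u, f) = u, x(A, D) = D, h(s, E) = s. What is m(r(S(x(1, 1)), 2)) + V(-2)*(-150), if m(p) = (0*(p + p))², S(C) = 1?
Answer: 1500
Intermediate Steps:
V(k) = -10 (V(k) = -8 - 2 = -10)
m(p) = 0 (m(p) = (0*(2*p))² = 0² = 0)
m(r(S(x(1, 1)), 2)) + V(-2)*(-150) = 0 - 10*(-150) = 0 + 1500 = 1500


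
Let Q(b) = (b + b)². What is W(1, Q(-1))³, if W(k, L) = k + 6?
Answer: 343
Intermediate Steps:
Q(b) = 4*b² (Q(b) = (2*b)² = 4*b²)
W(k, L) = 6 + k
W(1, Q(-1))³ = (6 + 1)³ = 7³ = 343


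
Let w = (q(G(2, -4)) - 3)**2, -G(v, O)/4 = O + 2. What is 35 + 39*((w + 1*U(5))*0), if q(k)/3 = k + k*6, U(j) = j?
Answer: 35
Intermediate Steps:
G(v, O) = -8 - 4*O (G(v, O) = -4*(O + 2) = -4*(2 + O) = -8 - 4*O)
q(k) = 21*k (q(k) = 3*(k + k*6) = 3*(k + 6*k) = 3*(7*k) = 21*k)
w = 27225 (w = (21*(-8 - 4*(-4)) - 3)**2 = (21*(-8 + 16) - 3)**2 = (21*8 - 3)**2 = (168 - 3)**2 = 165**2 = 27225)
35 + 39*((w + 1*U(5))*0) = 35 + 39*((27225 + 1*5)*0) = 35 + 39*((27225 + 5)*0) = 35 + 39*(27230*0) = 35 + 39*0 = 35 + 0 = 35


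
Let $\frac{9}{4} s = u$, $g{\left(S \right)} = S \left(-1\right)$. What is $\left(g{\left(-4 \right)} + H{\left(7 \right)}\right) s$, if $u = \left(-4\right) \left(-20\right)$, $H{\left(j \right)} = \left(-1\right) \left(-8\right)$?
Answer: $\frac{1280}{3} \approx 426.67$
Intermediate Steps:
$g{\left(S \right)} = - S$
$H{\left(j \right)} = 8$
$u = 80$
$s = \frac{320}{9}$ ($s = \frac{4}{9} \cdot 80 = \frac{320}{9} \approx 35.556$)
$\left(g{\left(-4 \right)} + H{\left(7 \right)}\right) s = \left(\left(-1\right) \left(-4\right) + 8\right) \frac{320}{9} = \left(4 + 8\right) \frac{320}{9} = 12 \cdot \frac{320}{9} = \frac{1280}{3}$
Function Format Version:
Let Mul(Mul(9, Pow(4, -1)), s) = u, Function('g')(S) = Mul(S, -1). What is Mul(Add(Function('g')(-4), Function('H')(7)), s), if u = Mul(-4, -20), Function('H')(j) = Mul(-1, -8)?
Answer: Rational(1280, 3) ≈ 426.67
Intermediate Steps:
Function('g')(S) = Mul(-1, S)
Function('H')(j) = 8
u = 80
s = Rational(320, 9) (s = Mul(Rational(4, 9), 80) = Rational(320, 9) ≈ 35.556)
Mul(Add(Function('g')(-4), Function('H')(7)), s) = Mul(Add(Mul(-1, -4), 8), Rational(320, 9)) = Mul(Add(4, 8), Rational(320, 9)) = Mul(12, Rational(320, 9)) = Rational(1280, 3)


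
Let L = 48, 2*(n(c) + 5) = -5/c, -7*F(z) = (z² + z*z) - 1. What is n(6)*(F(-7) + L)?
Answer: -15535/84 ≈ -184.94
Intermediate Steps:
F(z) = ⅐ - 2*z²/7 (F(z) = -((z² + z*z) - 1)/7 = -((z² + z²) - 1)/7 = -(2*z² - 1)/7 = -(-1 + 2*z²)/7 = ⅐ - 2*z²/7)
n(c) = -5 - 5/(2*c) (n(c) = -5 + (-5/c)/2 = -5 - 5/(2*c))
n(6)*(F(-7) + L) = (-5 - 5/2/6)*((⅐ - 2/7*(-7)²) + 48) = (-5 - 5/2*⅙)*((⅐ - 2/7*49) + 48) = (-5 - 5/12)*((⅐ - 14) + 48) = -65*(-97/7 + 48)/12 = -65/12*239/7 = -15535/84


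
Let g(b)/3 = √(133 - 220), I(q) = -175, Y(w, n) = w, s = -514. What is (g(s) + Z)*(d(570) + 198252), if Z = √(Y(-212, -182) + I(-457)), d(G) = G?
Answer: 596466*I*(√43 + √87) ≈ 9.4748e+6*I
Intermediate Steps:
g(b) = 3*I*√87 (g(b) = 3*√(133 - 220) = 3*√(-87) = 3*(I*√87) = 3*I*√87)
Z = 3*I*√43 (Z = √(-212 - 175) = √(-387) = 3*I*√43 ≈ 19.672*I)
(g(s) + Z)*(d(570) + 198252) = (3*I*√87 + 3*I*√43)*(570 + 198252) = (3*I*√43 + 3*I*√87)*198822 = 596466*I*√43 + 596466*I*√87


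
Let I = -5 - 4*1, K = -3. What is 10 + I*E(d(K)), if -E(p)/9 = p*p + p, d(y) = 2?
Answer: 496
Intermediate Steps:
E(p) = -9*p - 9*p² (E(p) = -9*(p*p + p) = -9*(p² + p) = -9*(p + p²) = -9*p - 9*p²)
I = -9 (I = -5 - 4 = -9)
10 + I*E(d(K)) = 10 - (-81)*2*(1 + 2) = 10 - (-81)*2*3 = 10 - 9*(-54) = 10 + 486 = 496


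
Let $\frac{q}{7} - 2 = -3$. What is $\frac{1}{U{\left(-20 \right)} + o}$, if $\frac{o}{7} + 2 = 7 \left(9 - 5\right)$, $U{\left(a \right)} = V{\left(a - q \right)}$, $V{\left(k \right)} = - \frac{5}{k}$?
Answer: $\frac{13}{2371} \approx 0.0054829$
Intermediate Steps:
$q = -7$ ($q = 14 + 7 \left(-3\right) = 14 - 21 = -7$)
$U{\left(a \right)} = - \frac{5}{7 + a}$ ($U{\left(a \right)} = - \frac{5}{a - -7} = - \frac{5}{a + 7} = - \frac{5}{7 + a}$)
$o = 182$ ($o = -14 + 7 \cdot 7 \left(9 - 5\right) = -14 + 7 \cdot 7 \cdot 4 = -14 + 7 \cdot 28 = -14 + 196 = 182$)
$\frac{1}{U{\left(-20 \right)} + o} = \frac{1}{- \frac{5}{7 - 20} + 182} = \frac{1}{- \frac{5}{-13} + 182} = \frac{1}{\left(-5\right) \left(- \frac{1}{13}\right) + 182} = \frac{1}{\frac{5}{13} + 182} = \frac{1}{\frac{2371}{13}} = \frac{13}{2371}$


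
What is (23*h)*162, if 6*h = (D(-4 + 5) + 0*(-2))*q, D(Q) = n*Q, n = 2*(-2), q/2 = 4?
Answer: -19872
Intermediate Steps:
q = 8 (q = 2*4 = 8)
n = -4
D(Q) = -4*Q
h = -16/3 (h = ((-4*(-4 + 5) + 0*(-2))*8)/6 = ((-4*1 + 0)*8)/6 = ((-4 + 0)*8)/6 = (-4*8)/6 = (1/6)*(-32) = -16/3 ≈ -5.3333)
(23*h)*162 = (23*(-16/3))*162 = -368/3*162 = -19872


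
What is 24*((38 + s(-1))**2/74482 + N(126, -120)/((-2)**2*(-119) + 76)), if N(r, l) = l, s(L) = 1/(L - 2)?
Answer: 4277408/558615 ≈ 7.6572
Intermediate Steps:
s(L) = 1/(-2 + L)
24*((38 + s(-1))**2/74482 + N(126, -120)/((-2)**2*(-119) + 76)) = 24*((38 + 1/(-2 - 1))**2/74482 - 120/((-2)**2*(-119) + 76)) = 24*((38 + 1/(-3))**2*(1/74482) - 120/(4*(-119) + 76)) = 24*((38 - 1/3)**2*(1/74482) - 120/(-476 + 76)) = 24*((113/3)**2*(1/74482) - 120/(-400)) = 24*((12769/9)*(1/74482) - 120*(-1/400)) = 24*(12769/670338 + 3/10) = 24*(534676/1675845) = 4277408/558615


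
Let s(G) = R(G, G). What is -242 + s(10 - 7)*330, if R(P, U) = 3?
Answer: 748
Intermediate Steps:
s(G) = 3
-242 + s(10 - 7)*330 = -242 + 3*330 = -242 + 990 = 748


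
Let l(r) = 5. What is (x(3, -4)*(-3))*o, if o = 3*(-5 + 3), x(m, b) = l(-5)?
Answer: 90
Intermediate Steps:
x(m, b) = 5
o = -6 (o = 3*(-2) = -6)
(x(3, -4)*(-3))*o = (5*(-3))*(-6) = -15*(-6) = 90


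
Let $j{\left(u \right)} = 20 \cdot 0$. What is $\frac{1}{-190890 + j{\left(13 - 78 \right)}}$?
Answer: $- \frac{1}{190890} \approx -5.2386 \cdot 10^{-6}$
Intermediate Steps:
$j{\left(u \right)} = 0$
$\frac{1}{-190890 + j{\left(13 - 78 \right)}} = \frac{1}{-190890 + 0} = \frac{1}{-190890} = - \frac{1}{190890}$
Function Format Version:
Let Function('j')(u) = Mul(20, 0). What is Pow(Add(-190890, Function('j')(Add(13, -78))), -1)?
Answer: Rational(-1, 190890) ≈ -5.2386e-6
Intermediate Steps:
Function('j')(u) = 0
Pow(Add(-190890, Function('j')(Add(13, -78))), -1) = Pow(Add(-190890, 0), -1) = Pow(-190890, -1) = Rational(-1, 190890)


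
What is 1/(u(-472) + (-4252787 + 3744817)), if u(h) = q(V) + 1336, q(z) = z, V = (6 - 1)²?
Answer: -1/506609 ≈ -1.9739e-6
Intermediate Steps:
V = 25 (V = 5² = 25)
u(h) = 1361 (u(h) = 25 + 1336 = 1361)
1/(u(-472) + (-4252787 + 3744817)) = 1/(1361 + (-4252787 + 3744817)) = 1/(1361 - 507970) = 1/(-506609) = -1/506609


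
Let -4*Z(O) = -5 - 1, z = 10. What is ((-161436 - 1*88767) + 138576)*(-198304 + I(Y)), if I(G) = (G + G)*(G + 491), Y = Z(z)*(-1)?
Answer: 44600009715/2 ≈ 2.2300e+10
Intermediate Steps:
Z(O) = 3/2 (Z(O) = -(-5 - 1)/4 = -¼*(-6) = 3/2)
Y = -3/2 (Y = (3/2)*(-1) = -3/2 ≈ -1.5000)
I(G) = 2*G*(491 + G) (I(G) = (2*G)*(491 + G) = 2*G*(491 + G))
((-161436 - 1*88767) + 138576)*(-198304 + I(Y)) = ((-161436 - 1*88767) + 138576)*(-198304 + 2*(-3/2)*(491 - 3/2)) = ((-161436 - 88767) + 138576)*(-198304 + 2*(-3/2)*(979/2)) = (-250203 + 138576)*(-198304 - 2937/2) = -111627*(-399545/2) = 44600009715/2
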